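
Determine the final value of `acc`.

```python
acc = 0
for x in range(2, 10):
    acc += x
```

44

x=2: acc = 0+2 = 2
x=3: acc = 2+3 = 5
x=4: acc = 5+4 = 9
x=5: acc = 9+5 = 14
x=6: acc = 14+6 = 20
x=7: acc = 20+7 = 27
x=8: acc = 27+8 = 35
x=9: acc = 35+9 = 44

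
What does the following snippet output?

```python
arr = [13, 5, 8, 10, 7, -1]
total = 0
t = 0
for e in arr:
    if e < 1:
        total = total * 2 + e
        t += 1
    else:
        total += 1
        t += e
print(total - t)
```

e=13: not <1, total = 0+1 = 1; t=13
e=5: not <1, total = 1+1 = 2; t=18
e=8: not <1, total = 2+1 = 3; t=26
e=10: not <1, total = 3+1 = 4; t=36
e=7: not <1, total = 4+1 = 5; t=43
e=-1: <1, total = 5*2+(-1) = 9; t=44
total-t = 9-44 = -35

-35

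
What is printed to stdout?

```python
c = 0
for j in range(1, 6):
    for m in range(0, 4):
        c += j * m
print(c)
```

j=1,m=0: c = 0+0 = 0
j=1,m=1: c = 0+1 = 1
j=1,m=2: c = 1+2 = 3
j=1,m=3: c = 3+3 = 6
j=2,m=0: c = 6+0 = 6
j=2,m=1: c = 6+2 = 8
j=2,m=2: c = 8+4 = 12
j=2,m=3: c = 12+6 = 18
j=3,m=0: c = 18+0 = 18
j=3,m=1: c = 18+3 = 21
j=3,m=2: c = 21+6 = 27
j=3,m=3: c = 27+9 = 36
j=4,m=0: c = 36+0 = 36
j=4,m=1: c = 36+4 = 40
j=4,m=2: c = 40+8 = 48
j=4,m=3: c = 48+12 = 60
j=5,m=0: c = 60+0 = 60
j=5,m=1: c = 60+5 = 65
j=5,m=2: c = 65+10 = 75
j=5,m=3: c = 75+15 = 90

90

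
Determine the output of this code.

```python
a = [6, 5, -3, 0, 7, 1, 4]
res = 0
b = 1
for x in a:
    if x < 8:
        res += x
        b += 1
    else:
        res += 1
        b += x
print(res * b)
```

160

x=6: <8, res = 0+6 = 6; b=2
x=5: <8, res = 6+5 = 11; b=3
x=-3: <8, res = 11+(-3) = 8; b=4
x=0: <8, res = 8+0 = 8; b=5
x=7: <8, res = 8+7 = 15; b=6
x=1: <8, res = 15+1 = 16; b=7
x=4: <8, res = 16+4 = 20; b=8
res*b = 20*8 = 160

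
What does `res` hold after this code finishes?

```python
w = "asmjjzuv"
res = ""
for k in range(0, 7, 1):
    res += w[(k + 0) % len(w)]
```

k=0: add w[0]='a' → 'a'
k=1: add w[1]='s' → 'as'
k=2: add w[2]='m' → 'asm'
k=3: add w[3]='j' → 'asmj'
k=4: add w[4]='j' → 'asmjj'
k=5: add w[5]='z' → 'asmjjz'
k=6: add w[6]='u' → 'asmjjzu'

'asmjjzu'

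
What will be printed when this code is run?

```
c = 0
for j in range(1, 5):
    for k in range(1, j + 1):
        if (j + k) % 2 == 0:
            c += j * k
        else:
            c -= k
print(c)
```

j=1,k=1: even sum, c = 0+1 = 1
j=2,k=1: odd sum, c = 1-1 = 0
j=2,k=2: even sum, c = 0+4 = 4
j=3,k=1: even sum, c = 4+3 = 7
j=3,k=2: odd sum, c = 7-2 = 5
j=3,k=3: even sum, c = 5+9 = 14
j=4,k=1: odd sum, c = 14-1 = 13
j=4,k=2: even sum, c = 13+8 = 21
j=4,k=3: odd sum, c = 21-3 = 18
j=4,k=4: even sum, c = 18+16 = 34

34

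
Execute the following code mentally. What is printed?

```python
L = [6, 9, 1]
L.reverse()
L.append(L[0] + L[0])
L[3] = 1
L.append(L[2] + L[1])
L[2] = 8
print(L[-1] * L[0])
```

reverse → [1, 9, 6]
append L[0]+L[0] = 1+1 = 2 → [1, 9, 6, 2]
L[3] = 1 → [1, 9, 6, 1]
append L[2]+L[1] = 6+9 = 15 → [1, 9, 6, 1, 15]
L[2] = 8 → [1, 9, 8, 1, 15]
L[-1]*L[0] = 15*1 = 15

15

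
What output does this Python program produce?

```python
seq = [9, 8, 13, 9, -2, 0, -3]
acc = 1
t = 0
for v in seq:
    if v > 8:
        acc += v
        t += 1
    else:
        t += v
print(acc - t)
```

26

v=9: >8, acc = 1+9 = 10; t=1
v=8: not >8; t=9
v=13: >8, acc = 10+13 = 23; t=10
v=9: >8, acc = 23+9 = 32; t=11
v=-2: not >8; t=9
v=0: not >8; t=9
v=-3: not >8; t=6
acc-t = 32-6 = 26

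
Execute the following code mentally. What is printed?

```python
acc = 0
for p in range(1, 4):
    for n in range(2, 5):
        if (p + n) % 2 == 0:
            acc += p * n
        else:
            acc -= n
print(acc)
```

p=1,n=2: odd sum, acc = 0-2 = -2
p=1,n=3: even sum, acc = (-2)+3 = 1
p=1,n=4: odd sum, acc = 1-4 = -3
p=2,n=2: even sum, acc = (-3)+4 = 1
p=2,n=3: odd sum, acc = 1-3 = -2
p=2,n=4: even sum, acc = (-2)+8 = 6
p=3,n=2: odd sum, acc = 6-2 = 4
p=3,n=3: even sum, acc = 4+9 = 13
p=3,n=4: odd sum, acc = 13-4 = 9

9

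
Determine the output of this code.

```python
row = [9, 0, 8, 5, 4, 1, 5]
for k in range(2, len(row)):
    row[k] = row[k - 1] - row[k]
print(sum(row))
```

-70

k=2: row[2] = 0-8 = -8 → [9, 0, -8, 5, 4, 1, 5]
k=3: row[3] = (-8)-5 = -13 → [9, 0, -8, -13, 4, 1, 5]
k=4: row[4] = (-13)-4 = -17 → [9, 0, -8, -13, -17, 1, 5]
k=5: row[5] = (-17)-1 = -18 → [9, 0, -8, -13, -17, -18, 5]
k=6: row[6] = (-18)-5 = -23 → [9, 0, -8, -13, -17, -18, -23]
sum = -70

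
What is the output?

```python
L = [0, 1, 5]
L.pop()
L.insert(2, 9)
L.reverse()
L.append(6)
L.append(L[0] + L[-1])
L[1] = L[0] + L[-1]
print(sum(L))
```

pop() removes 5 → [0, 1]
insert 9 at 2 → [0, 1, 9]
reverse → [9, 1, 0]
append 6 → [9, 1, 0, 6]
append L[0]+L[-1] = 9+6 = 15 → [9, 1, 0, 6, 15]
L[1] = L[0]+L[-1] = 9+15 = 24 → [9, 24, 0, 6, 15]
sum = 54

54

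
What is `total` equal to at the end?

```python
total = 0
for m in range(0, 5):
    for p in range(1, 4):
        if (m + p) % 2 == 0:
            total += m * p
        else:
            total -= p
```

12

m=0,p=1: odd sum, total = 0-1 = -1
m=0,p=2: even sum, total = (-1)+0 = -1
m=0,p=3: odd sum, total = (-1)-3 = -4
m=1,p=1: even sum, total = (-4)+1 = -3
m=1,p=2: odd sum, total = (-3)-2 = -5
m=1,p=3: even sum, total = (-5)+3 = -2
m=2,p=1: odd sum, total = (-2)-1 = -3
m=2,p=2: even sum, total = (-3)+4 = 1
m=2,p=3: odd sum, total = 1-3 = -2
m=3,p=1: even sum, total = (-2)+3 = 1
m=3,p=2: odd sum, total = 1-2 = -1
m=3,p=3: even sum, total = (-1)+9 = 8
m=4,p=1: odd sum, total = 8-1 = 7
m=4,p=2: even sum, total = 7+8 = 15
m=4,p=3: odd sum, total = 15-3 = 12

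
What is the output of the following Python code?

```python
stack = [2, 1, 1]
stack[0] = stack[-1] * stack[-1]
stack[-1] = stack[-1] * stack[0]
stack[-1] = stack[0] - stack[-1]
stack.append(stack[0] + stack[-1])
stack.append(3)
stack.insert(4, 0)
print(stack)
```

[1, 1, 0, 1, 0, 3]

stack[0] = stack[-1]*stack[-1] = 1*1 = 1 → [1, 1, 1]
stack[-1] = stack[-1]*stack[0] = 1*1 = 1 → [1, 1, 1]
stack[-1] = stack[0]-stack[-1] = 1-1 = 0 → [1, 1, 0]
append stack[0]+stack[-1] = 1+0 = 1 → [1, 1, 0, 1]
append 3 → [1, 1, 0, 1, 3]
insert 0 at 4 → [1, 1, 0, 1, 0, 3]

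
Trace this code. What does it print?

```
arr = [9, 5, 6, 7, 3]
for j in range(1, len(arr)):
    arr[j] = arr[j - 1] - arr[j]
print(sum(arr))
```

-10

j=1: arr[1] = 9-5 = 4 → [9, 4, 6, 7, 3]
j=2: arr[2] = 4-6 = -2 → [9, 4, -2, 7, 3]
j=3: arr[3] = (-2)-7 = -9 → [9, 4, -2, -9, 3]
j=4: arr[4] = (-9)-3 = -12 → [9, 4, -2, -9, -12]
sum = -10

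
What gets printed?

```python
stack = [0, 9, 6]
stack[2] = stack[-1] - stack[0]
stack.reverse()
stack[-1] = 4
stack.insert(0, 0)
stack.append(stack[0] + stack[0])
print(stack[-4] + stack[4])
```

stack[2] = stack[-1]-stack[0] = 6-0 = 6 → [0, 9, 6]
reverse → [6, 9, 0]
stack[-1] = 4 → [6, 9, 4]
insert 0 at 0 → [0, 6, 9, 4]
append stack[0]+stack[0] = 0+0 = 0 → [0, 6, 9, 4, 0]
stack[-4]+stack[4] = 6+0 = 6

6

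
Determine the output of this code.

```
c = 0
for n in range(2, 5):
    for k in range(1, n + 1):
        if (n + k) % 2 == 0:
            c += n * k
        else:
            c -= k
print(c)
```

33

n=2,k=1: odd sum, c = 0-1 = -1
n=2,k=2: even sum, c = (-1)+4 = 3
n=3,k=1: even sum, c = 3+3 = 6
n=3,k=2: odd sum, c = 6-2 = 4
n=3,k=3: even sum, c = 4+9 = 13
n=4,k=1: odd sum, c = 13-1 = 12
n=4,k=2: even sum, c = 12+8 = 20
n=4,k=3: odd sum, c = 20-3 = 17
n=4,k=4: even sum, c = 17+16 = 33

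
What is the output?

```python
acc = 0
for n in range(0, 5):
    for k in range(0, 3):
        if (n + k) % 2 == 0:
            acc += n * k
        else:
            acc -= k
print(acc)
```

9

n=0,k=0: even sum, acc = 0+0 = 0
n=0,k=1: odd sum, acc = 0-1 = -1
n=0,k=2: even sum, acc = (-1)+0 = -1
n=1,k=0: odd sum, acc = (-1)-0 = -1
n=1,k=1: even sum, acc = (-1)+1 = 0
n=1,k=2: odd sum, acc = 0-2 = -2
n=2,k=0: even sum, acc = (-2)+0 = -2
n=2,k=1: odd sum, acc = (-2)-1 = -3
n=2,k=2: even sum, acc = (-3)+4 = 1
n=3,k=0: odd sum, acc = 1-0 = 1
n=3,k=1: even sum, acc = 1+3 = 4
n=3,k=2: odd sum, acc = 4-2 = 2
n=4,k=0: even sum, acc = 2+0 = 2
n=4,k=1: odd sum, acc = 2-1 = 1
n=4,k=2: even sum, acc = 1+8 = 9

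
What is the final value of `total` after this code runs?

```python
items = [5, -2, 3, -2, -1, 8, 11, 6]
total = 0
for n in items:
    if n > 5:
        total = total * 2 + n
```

n=5: not >5
n=-2: not >5
n=3: not >5
n=-2: not >5
n=-1: not >5
n=8: >5, total = 0*2+8 = 8
n=11: >5, total = 8*2+11 = 27
n=6: >5, total = 27*2+6 = 60

60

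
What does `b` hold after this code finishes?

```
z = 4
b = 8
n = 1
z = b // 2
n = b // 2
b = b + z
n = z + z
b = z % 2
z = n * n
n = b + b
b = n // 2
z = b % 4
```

0

z = 8//2 = 4
n = 8//2 = 4
b = 8+4 = 12
n = 4+4 = 8
b = 4%2 = 0
z = 8*8 = 64
n = 0+0 = 0
b = 0//2 = 0
z = 0%4 = 0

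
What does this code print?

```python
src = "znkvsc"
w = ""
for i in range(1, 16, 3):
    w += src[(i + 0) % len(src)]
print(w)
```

i=1: add src[1]='n' → 'n'
i=4: add src[4]='s' → 'ns'
i=7: add src[1]='n' → 'nsn'
i=10: add src[4]='s' → 'nsns'
i=13: add src[1]='n' → 'nsnsn'

nsnsn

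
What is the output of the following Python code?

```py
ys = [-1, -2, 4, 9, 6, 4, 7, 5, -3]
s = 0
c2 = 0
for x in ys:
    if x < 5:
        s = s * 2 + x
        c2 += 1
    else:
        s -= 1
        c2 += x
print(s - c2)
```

x=-1: <5, s = 0*2+(-1) = -1; c2=1
x=-2: <5, s = (-1)*2+(-2) = -4; c2=2
x=4: <5, s = (-4)*2+4 = -4; c2=3
x=9: not <5, s = (-4)-1 = -5; c2=12
x=6: not <5, s = (-5)-1 = -6; c2=18
x=4: <5, s = (-6)*2+4 = -8; c2=19
x=7: not <5, s = (-8)-1 = -9; c2=26
x=5: not <5, s = (-9)-1 = -10; c2=31
x=-3: <5, s = (-10)*2+(-3) = -23; c2=32
s-c2 = (-23)-32 = -55

-55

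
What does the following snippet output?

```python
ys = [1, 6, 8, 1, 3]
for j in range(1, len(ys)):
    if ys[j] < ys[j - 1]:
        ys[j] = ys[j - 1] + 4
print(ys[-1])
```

16

j=1: 6>=1, unchanged → [1, 6, 8, 1, 3]
j=2: 8>=6, unchanged → [1, 6, 8, 1, 3]
j=3: 1<8, ys[3] = 8+4 = 12 → [1, 6, 8, 12, 3]
j=4: 3<12, ys[4] = 12+4 = 16 → [1, 6, 8, 12, 16]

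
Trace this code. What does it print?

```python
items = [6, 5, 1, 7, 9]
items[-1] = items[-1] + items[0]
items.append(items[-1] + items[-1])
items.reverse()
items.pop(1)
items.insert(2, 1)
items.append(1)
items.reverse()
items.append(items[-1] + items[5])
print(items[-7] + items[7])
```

items[-1] = items[-1]+items[0] = 9+6 = 15 → [6, 5, 1, 7, 15]
append items[-1]+items[-1] = 15+15 = 30 → [6, 5, 1, 7, 15, 30]
reverse → [30, 15, 7, 1, 5, 6]
pop(1) removes 15 → [30, 7, 1, 5, 6]
insert 1 at 2 → [30, 7, 1, 1, 5, 6]
append 1 → [30, 7, 1, 1, 5, 6, 1]
reverse → [1, 6, 5, 1, 1, 7, 30]
append items[-1]+items[5] = 30+7 = 37 → [1, 6, 5, 1, 1, 7, 30, 37]
items[-7]+items[7] = 6+37 = 43

43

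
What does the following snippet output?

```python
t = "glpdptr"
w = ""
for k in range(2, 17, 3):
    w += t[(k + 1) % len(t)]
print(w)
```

drptl

k=2: add t[3]='d' → 'd'
k=5: add t[6]='r' → 'dr'
k=8: add t[2]='p' → 'drp'
k=11: add t[5]='t' → 'drpt'
k=14: add t[1]='l' → 'drptl'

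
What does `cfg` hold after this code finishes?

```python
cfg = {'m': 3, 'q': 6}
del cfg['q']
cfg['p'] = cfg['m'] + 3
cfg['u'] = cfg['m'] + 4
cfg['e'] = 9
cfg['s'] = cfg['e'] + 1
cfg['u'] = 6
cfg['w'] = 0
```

del 'q' → {'m': 3}
cfg['p'] = cfg['m']+3 = 6 → {'m': 3, 'p': 6}
cfg['u'] = cfg['m']+4 = 7 → {'m': 3, 'p': 6, 'u': 7}
cfg['e'] = 9 → {'m': 3, 'p': 6, 'u': 7, 'e': 9}
cfg['s'] = cfg['e']+1 = 10 → {'m': 3, 'p': 6, 'u': 7, 'e': 9, 's': 10}
cfg['u'] = 6 → {'m': 3, 'p': 6, 'u': 6, 'e': 9, 's': 10}
cfg['w'] = 0 → {'m': 3, 'p': 6, 'u': 6, 'e': 9, 's': 10, 'w': 0}

{'m': 3, 'p': 6, 'u': 6, 'e': 9, 's': 10, 'w': 0}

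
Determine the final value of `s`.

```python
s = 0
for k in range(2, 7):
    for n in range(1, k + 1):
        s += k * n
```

k=2,n=1: s = 0+2 = 2
k=2,n=2: s = 2+4 = 6
k=3,n=1: s = 6+3 = 9
k=3,n=2: s = 9+6 = 15
k=3,n=3: s = 15+9 = 24
k=4,n=1: s = 24+4 = 28
k=4,n=2: s = 28+8 = 36
k=4,n=3: s = 36+12 = 48
k=4,n=4: s = 48+16 = 64
k=5,n=1: s = 64+5 = 69
k=5,n=2: s = 69+10 = 79
k=5,n=3: s = 79+15 = 94
k=5,n=4: s = 94+20 = 114
k=5,n=5: s = 114+25 = 139
k=6,n=1: s = 139+6 = 145
k=6,n=2: s = 145+12 = 157
k=6,n=3: s = 157+18 = 175
k=6,n=4: s = 175+24 = 199
k=6,n=5: s = 199+30 = 229
k=6,n=6: s = 229+36 = 265

265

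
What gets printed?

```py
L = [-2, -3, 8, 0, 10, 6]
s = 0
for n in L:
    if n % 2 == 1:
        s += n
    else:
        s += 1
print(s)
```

2

n=-2: not odd, s = 0+1 = 1
n=-3: odd, s = 1+(-3) = -2
n=8: not odd, s = (-2)+1 = -1
n=0: not odd, s = (-1)+1 = 0
n=10: not odd, s = 0+1 = 1
n=6: not odd, s = 1+1 = 2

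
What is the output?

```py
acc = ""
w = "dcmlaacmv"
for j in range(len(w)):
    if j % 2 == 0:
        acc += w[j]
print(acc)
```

dmacv

j=0: add 'd' → 'd'
j=1: skip
j=2: add 'm' → 'dm'
j=3: skip
j=4: add 'a' → 'dma'
j=5: skip
j=6: add 'c' → 'dmac'
j=7: skip
j=8: add 'v' → 'dmacv'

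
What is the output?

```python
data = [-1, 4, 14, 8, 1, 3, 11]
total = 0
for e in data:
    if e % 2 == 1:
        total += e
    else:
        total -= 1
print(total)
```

11

e=-1: odd, total = 0+(-1) = -1
e=4: not odd, total = (-1)-1 = -2
e=14: not odd, total = (-2)-1 = -3
e=8: not odd, total = (-3)-1 = -4
e=1: odd, total = (-4)+1 = -3
e=3: odd, total = (-3)+3 = 0
e=11: odd, total = 0+11 = 11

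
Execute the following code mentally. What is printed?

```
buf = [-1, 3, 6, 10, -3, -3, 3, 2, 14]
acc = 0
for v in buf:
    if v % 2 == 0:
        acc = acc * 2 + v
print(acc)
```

106

v=-1: not even
v=3: not even
v=6: even, acc = 0*2+6 = 6
v=10: even, acc = 6*2+10 = 22
v=-3: not even
v=-3: not even
v=3: not even
v=2: even, acc = 22*2+2 = 46
v=14: even, acc = 46*2+14 = 106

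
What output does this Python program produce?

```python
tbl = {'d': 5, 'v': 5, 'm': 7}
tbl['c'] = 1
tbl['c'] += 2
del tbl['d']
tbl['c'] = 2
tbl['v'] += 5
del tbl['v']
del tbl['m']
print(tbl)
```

{'c': 2}

tbl['c'] = 1 → {'d': 5, 'v': 5, 'm': 7, 'c': 1}
tbl['c'] = 1+2 = 3 → {'d': 5, 'v': 5, 'm': 7, 'c': 3}
del 'd' → {'v': 5, 'm': 7, 'c': 3}
tbl['c'] = 2 → {'v': 5, 'm': 7, 'c': 2}
tbl['v'] = 5+5 = 10 → {'v': 10, 'm': 7, 'c': 2}
del 'v' → {'m': 7, 'c': 2}
del 'm' → {'c': 2}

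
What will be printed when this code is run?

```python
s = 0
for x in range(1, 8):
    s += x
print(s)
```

x=1: s = 0+1 = 1
x=2: s = 1+2 = 3
x=3: s = 3+3 = 6
x=4: s = 6+4 = 10
x=5: s = 10+5 = 15
x=6: s = 15+6 = 21
x=7: s = 21+7 = 28

28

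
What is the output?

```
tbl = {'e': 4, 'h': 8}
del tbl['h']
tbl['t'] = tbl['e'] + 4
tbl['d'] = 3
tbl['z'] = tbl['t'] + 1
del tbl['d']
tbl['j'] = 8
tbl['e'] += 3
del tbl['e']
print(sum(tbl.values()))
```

25

del 'h' → {'e': 4}
tbl['t'] = tbl['e']+4 = 8 → {'e': 4, 't': 8}
tbl['d'] = 3 → {'e': 4, 't': 8, 'd': 3}
tbl['z'] = tbl['t']+1 = 9 → {'e': 4, 't': 8, 'd': 3, 'z': 9}
del 'd' → {'e': 4, 't': 8, 'z': 9}
tbl['j'] = 8 → {'e': 4, 't': 8, 'z': 9, 'j': 8}
tbl['e'] = 4+3 = 7 → {'e': 7, 't': 8, 'z': 9, 'j': 8}
del 'e' → {'t': 8, 'z': 9, 'j': 8}
sum of values = 25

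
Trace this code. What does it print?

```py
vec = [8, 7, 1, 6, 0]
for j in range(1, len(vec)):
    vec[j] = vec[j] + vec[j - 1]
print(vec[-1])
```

j=1: vec[1] = 7+8 = 15 → [8, 15, 1, 6, 0]
j=2: vec[2] = 1+15 = 16 → [8, 15, 16, 6, 0]
j=3: vec[3] = 6+16 = 22 → [8, 15, 16, 22, 0]
j=4: vec[4] = 0+22 = 22 → [8, 15, 16, 22, 22]

22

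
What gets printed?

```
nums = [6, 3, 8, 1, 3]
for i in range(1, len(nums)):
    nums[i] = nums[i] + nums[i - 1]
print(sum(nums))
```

71

i=1: nums[1] = 3+6 = 9 → [6, 9, 8, 1, 3]
i=2: nums[2] = 8+9 = 17 → [6, 9, 17, 1, 3]
i=3: nums[3] = 1+17 = 18 → [6, 9, 17, 18, 3]
i=4: nums[4] = 3+18 = 21 → [6, 9, 17, 18, 21]
sum = 71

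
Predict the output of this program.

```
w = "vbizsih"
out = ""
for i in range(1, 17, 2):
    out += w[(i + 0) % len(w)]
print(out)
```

i=1: add w[1]='b' → 'b'
i=3: add w[3]='z' → 'bz'
i=5: add w[5]='i' → 'bzi'
i=7: add w[0]='v' → 'bziv'
i=9: add w[2]='i' → 'bzivi'
i=11: add w[4]='s' → 'bzivis'
i=13: add w[6]='h' → 'bzivish'
i=15: add w[1]='b' → 'bzivishb'

bzivishb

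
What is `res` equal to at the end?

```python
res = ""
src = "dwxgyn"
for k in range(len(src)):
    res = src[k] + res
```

'nygxwd'

k=0: prepend 'd' → 'd'
k=1: prepend 'w' → 'wd'
k=2: prepend 'x' → 'xwd'
k=3: prepend 'g' → 'gxwd'
k=4: prepend 'y' → 'ygxwd'
k=5: prepend 'n' → 'nygxwd'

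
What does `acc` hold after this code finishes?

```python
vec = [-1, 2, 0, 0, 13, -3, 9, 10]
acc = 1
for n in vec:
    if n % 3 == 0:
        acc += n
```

7

n=-1: not %3==0
n=2: not %3==0
n=0: %3==0, acc = 1+0 = 1
n=0: %3==0, acc = 1+0 = 1
n=13: not %3==0
n=-3: %3==0, acc = 1+(-3) = -2
n=9: %3==0, acc = (-2)+9 = 7
n=10: not %3==0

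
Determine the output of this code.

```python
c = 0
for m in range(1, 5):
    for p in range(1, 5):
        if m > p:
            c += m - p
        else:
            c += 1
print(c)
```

20

m=1,p=1: not 1>1, c = 0+1 = 1
m=1,p=2: not 1>2, c = 1+1 = 2
m=1,p=3: not 1>3, c = 2+1 = 3
m=1,p=4: not 1>4, c = 3+1 = 4
m=2,p=1: 2>1, c = 4+1 = 5
m=2,p=2: not 2>2, c = 5+1 = 6
m=2,p=3: not 2>3, c = 6+1 = 7
m=2,p=4: not 2>4, c = 7+1 = 8
m=3,p=1: 3>1, c = 8+2 = 10
m=3,p=2: 3>2, c = 10+1 = 11
m=3,p=3: not 3>3, c = 11+1 = 12
m=3,p=4: not 3>4, c = 12+1 = 13
m=4,p=1: 4>1, c = 13+3 = 16
m=4,p=2: 4>2, c = 16+2 = 18
m=4,p=3: 4>3, c = 18+1 = 19
m=4,p=4: not 4>4, c = 19+1 = 20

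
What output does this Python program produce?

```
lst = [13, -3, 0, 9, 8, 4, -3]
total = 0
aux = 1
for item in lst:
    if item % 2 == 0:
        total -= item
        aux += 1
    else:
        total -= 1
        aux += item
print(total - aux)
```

item=13: not even, total = 0-1 = -1; aux=14
item=-3: not even, total = (-1)-1 = -2; aux=11
item=0: even, total = (-2)-0 = -2; aux=12
item=9: not even, total = (-2)-1 = -3; aux=21
item=8: even, total = (-3)-8 = -11; aux=22
item=4: even, total = (-11)-4 = -15; aux=23
item=-3: not even, total = (-15)-1 = -16; aux=20
total-aux = (-16)-20 = -36

-36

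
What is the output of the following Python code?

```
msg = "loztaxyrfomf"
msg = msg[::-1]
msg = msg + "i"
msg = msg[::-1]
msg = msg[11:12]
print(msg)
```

m

reverse → 'fmofryxatzol'
+ 'i' → 'fmofryxatzoli'
reverse → 'iloztaxyrfomf'
slice [11:12] → 'm'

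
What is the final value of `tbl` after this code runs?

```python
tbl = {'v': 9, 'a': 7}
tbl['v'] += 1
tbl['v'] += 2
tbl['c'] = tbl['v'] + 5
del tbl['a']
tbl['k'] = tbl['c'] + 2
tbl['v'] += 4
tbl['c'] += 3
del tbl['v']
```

tbl['v'] = 9+1 = 10 → {'v': 10, 'a': 7}
tbl['v'] = 10+2 = 12 → {'v': 12, 'a': 7}
tbl['c'] = tbl['v']+5 = 17 → {'v': 12, 'a': 7, 'c': 17}
del 'a' → {'v': 12, 'c': 17}
tbl['k'] = tbl['c']+2 = 19 → {'v': 12, 'c': 17, 'k': 19}
tbl['v'] = 12+4 = 16 → {'v': 16, 'c': 17, 'k': 19}
tbl['c'] = 17+3 = 20 → {'v': 16, 'c': 20, 'k': 19}
del 'v' → {'c': 20, 'k': 19}

{'c': 20, 'k': 19}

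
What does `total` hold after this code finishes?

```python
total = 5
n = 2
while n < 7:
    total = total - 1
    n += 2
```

2

n=2: total = 5-1 = 4
n=4: total = 4-1 = 3
n=6: total = 3-1 = 2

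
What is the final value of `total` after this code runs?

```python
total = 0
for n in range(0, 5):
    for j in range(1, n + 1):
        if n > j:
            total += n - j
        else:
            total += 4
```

n=1,j=1: not 1>1, total = 0+4 = 4
n=2,j=1: 2>1, total = 4+1 = 5
n=2,j=2: not 2>2, total = 5+4 = 9
n=3,j=1: 3>1, total = 9+2 = 11
n=3,j=2: 3>2, total = 11+1 = 12
n=3,j=3: not 3>3, total = 12+4 = 16
n=4,j=1: 4>1, total = 16+3 = 19
n=4,j=2: 4>2, total = 19+2 = 21
n=4,j=3: 4>3, total = 21+1 = 22
n=4,j=4: not 4>4, total = 22+4 = 26

26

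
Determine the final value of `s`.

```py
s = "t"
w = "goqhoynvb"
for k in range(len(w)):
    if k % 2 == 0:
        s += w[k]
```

'tgqonb'

k=0: add 'g' → 'tg'
k=1: skip
k=2: add 'q' → 'tgq'
k=3: skip
k=4: add 'o' → 'tgqo'
k=5: skip
k=6: add 'n' → 'tgqon'
k=7: skip
k=8: add 'b' → 'tgqonb'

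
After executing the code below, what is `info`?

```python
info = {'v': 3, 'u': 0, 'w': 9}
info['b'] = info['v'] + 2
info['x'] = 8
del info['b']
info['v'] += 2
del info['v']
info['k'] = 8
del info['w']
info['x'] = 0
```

{'u': 0, 'x': 0, 'k': 8}

info['b'] = info['v']+2 = 5 → {'v': 3, 'u': 0, 'w': 9, 'b': 5}
info['x'] = 8 → {'v': 3, 'u': 0, 'w': 9, 'b': 5, 'x': 8}
del 'b' → {'v': 3, 'u': 0, 'w': 9, 'x': 8}
info['v'] = 3+2 = 5 → {'v': 5, 'u': 0, 'w': 9, 'x': 8}
del 'v' → {'u': 0, 'w': 9, 'x': 8}
info['k'] = 8 → {'u': 0, 'w': 9, 'x': 8, 'k': 8}
del 'w' → {'u': 0, 'x': 8, 'k': 8}
info['x'] = 0 → {'u': 0, 'x': 0, 'k': 8}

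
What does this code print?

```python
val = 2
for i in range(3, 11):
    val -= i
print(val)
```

-50

i=3: val = 2-3 = -1
i=4: val = (-1)-4 = -5
i=5: val = (-5)-5 = -10
i=6: val = (-10)-6 = -16
i=7: val = (-16)-7 = -23
i=8: val = (-23)-8 = -31
i=9: val = (-31)-9 = -40
i=10: val = (-40)-10 = -50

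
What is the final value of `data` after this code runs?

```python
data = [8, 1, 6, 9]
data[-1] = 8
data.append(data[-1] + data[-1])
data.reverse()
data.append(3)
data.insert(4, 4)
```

[16, 8, 6, 1, 4, 8, 3]

data[-1] = 8 → [8, 1, 6, 8]
append data[-1]+data[-1] = 8+8 = 16 → [8, 1, 6, 8, 16]
reverse → [16, 8, 6, 1, 8]
append 3 → [16, 8, 6, 1, 8, 3]
insert 4 at 4 → [16, 8, 6, 1, 4, 8, 3]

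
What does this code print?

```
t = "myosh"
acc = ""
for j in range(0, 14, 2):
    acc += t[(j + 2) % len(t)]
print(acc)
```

ohysmoh

j=0: add t[2]='o' → 'o'
j=2: add t[4]='h' → 'oh'
j=4: add t[1]='y' → 'ohy'
j=6: add t[3]='s' → 'ohys'
j=8: add t[0]='m' → 'ohysm'
j=10: add t[2]='o' → 'ohysmo'
j=12: add t[4]='h' → 'ohysmoh'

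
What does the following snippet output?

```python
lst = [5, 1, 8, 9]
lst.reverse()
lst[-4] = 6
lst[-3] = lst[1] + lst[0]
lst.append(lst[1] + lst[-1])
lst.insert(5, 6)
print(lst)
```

[6, 14, 1, 5, 19, 6]

reverse → [9, 8, 1, 5]
lst[-4] = 6 → [6, 8, 1, 5]
lst[-3] = lst[1]+lst[0] = 8+6 = 14 → [6, 14, 1, 5]
append lst[1]+lst[-1] = 14+5 = 19 → [6, 14, 1, 5, 19]
insert 6 at 5 → [6, 14, 1, 5, 19, 6]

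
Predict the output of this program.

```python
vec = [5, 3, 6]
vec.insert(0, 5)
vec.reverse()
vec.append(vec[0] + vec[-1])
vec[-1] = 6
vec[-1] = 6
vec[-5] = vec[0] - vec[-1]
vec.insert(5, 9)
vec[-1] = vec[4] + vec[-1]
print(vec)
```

[0, 3, 5, 5, 6, 15]

insert 5 at 0 → [5, 5, 3, 6]
reverse → [6, 3, 5, 5]
append vec[0]+vec[-1] = 6+5 = 11 → [6, 3, 5, 5, 11]
vec[-1] = 6 → [6, 3, 5, 5, 6]
vec[-1] = 6 → [6, 3, 5, 5, 6]
vec[-5] = vec[0]-vec[-1] = 6-6 = 0 → [0, 3, 5, 5, 6]
insert 9 at 5 → [0, 3, 5, 5, 6, 9]
vec[-1] = vec[4]+vec[-1] = 6+9 = 15 → [0, 3, 5, 5, 6, 15]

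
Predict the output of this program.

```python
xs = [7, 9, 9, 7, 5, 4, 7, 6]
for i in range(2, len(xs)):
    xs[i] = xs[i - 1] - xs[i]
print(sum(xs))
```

i=2: xs[2] = 9-9 = 0 → [7, 9, 0, 7, 5, 4, 7, 6]
i=3: xs[3] = 0-7 = -7 → [7, 9, 0, -7, 5, 4, 7, 6]
i=4: xs[4] = (-7)-5 = -12 → [7, 9, 0, -7, -12, 4, 7, 6]
i=5: xs[5] = (-12)-4 = -16 → [7, 9, 0, -7, -12, -16, 7, 6]
i=6: xs[6] = (-16)-7 = -23 → [7, 9, 0, -7, -12, -16, -23, 6]
i=7: xs[7] = (-23)-6 = -29 → [7, 9, 0, -7, -12, -16, -23, -29]
sum = -71

-71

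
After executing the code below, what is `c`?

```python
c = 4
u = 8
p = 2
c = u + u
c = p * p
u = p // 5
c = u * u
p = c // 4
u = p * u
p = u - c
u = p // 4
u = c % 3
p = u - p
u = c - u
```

0

c = 8+8 = 16
c = 2*2 = 4
u = 2//5 = 0
c = 0*0 = 0
p = 0//4 = 0
u = 0*0 = 0
p = 0-0 = 0
u = 0//4 = 0
u = 0%3 = 0
p = 0-0 = 0
u = 0-0 = 0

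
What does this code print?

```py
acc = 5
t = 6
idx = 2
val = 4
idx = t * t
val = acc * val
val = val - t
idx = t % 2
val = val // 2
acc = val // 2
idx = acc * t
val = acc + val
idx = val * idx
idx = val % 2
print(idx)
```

0

idx = 6*6 = 36
val = 5*4 = 20
val = 20-6 = 14
idx = 6%2 = 0
val = 14//2 = 7
acc = 7//2 = 3
idx = 3*6 = 18
val = 3+7 = 10
idx = 10*18 = 180
idx = 10%2 = 0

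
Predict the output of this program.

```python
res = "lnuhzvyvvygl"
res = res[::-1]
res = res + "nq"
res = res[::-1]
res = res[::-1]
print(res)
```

reverse → 'lgyvvyvzhunl'
+ 'nq' → 'lgyvvyvzhunlnq'
reverse → 'qnlnuhzvyvvygl'
reverse → 'lgyvvyvzhunlnq'

lgyvvyvzhunlnq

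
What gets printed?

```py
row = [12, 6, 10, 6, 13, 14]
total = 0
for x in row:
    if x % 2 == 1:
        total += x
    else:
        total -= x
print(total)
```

-35

x=12: not odd, total = 0-12 = -12
x=6: not odd, total = (-12)-6 = -18
x=10: not odd, total = (-18)-10 = -28
x=6: not odd, total = (-28)-6 = -34
x=13: odd, total = (-34)+13 = -21
x=14: not odd, total = (-21)-14 = -35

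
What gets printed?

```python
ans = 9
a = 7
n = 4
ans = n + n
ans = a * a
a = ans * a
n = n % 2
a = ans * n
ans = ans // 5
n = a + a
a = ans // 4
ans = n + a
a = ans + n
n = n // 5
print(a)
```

2

ans = 4+4 = 8
ans = 7*7 = 49
a = 49*7 = 343
n = 4%2 = 0
a = 49*0 = 0
ans = 49//5 = 9
n = 0+0 = 0
a = 9//4 = 2
ans = 0+2 = 2
a = 2+0 = 2
n = 0//5 = 0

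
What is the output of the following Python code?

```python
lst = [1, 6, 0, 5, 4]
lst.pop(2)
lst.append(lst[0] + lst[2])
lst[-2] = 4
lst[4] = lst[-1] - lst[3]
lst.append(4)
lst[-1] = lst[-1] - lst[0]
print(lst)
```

pop(2) removes 0 → [1, 6, 5, 4]
append lst[0]+lst[2] = 1+5 = 6 → [1, 6, 5, 4, 6]
lst[-2] = 4 → [1, 6, 5, 4, 6]
lst[4] = lst[-1]-lst[3] = 6-4 = 2 → [1, 6, 5, 4, 2]
append 4 → [1, 6, 5, 4, 2, 4]
lst[-1] = lst[-1]-lst[0] = 4-1 = 3 → [1, 6, 5, 4, 2, 3]

[1, 6, 5, 4, 2, 3]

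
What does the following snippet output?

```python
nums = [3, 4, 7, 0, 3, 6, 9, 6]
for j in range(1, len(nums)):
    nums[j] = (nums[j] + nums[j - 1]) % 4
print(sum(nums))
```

16

j=1: nums[1] = (4+3)%4 = 3 → [3, 3, 7, 0, 3, 6, 9, 6]
j=2: nums[2] = (7+3)%4 = 2 → [3, 3, 2, 0, 3, 6, 9, 6]
j=3: nums[3] = (0+2)%4 = 2 → [3, 3, 2, 2, 3, 6, 9, 6]
j=4: nums[4] = (3+2)%4 = 1 → [3, 3, 2, 2, 1, 6, 9, 6]
j=5: nums[5] = (6+1)%4 = 3 → [3, 3, 2, 2, 1, 3, 9, 6]
j=6: nums[6] = (9+3)%4 = 0 → [3, 3, 2, 2, 1, 3, 0, 6]
j=7: nums[7] = (6+0)%4 = 2 → [3, 3, 2, 2, 1, 3, 0, 2]
sum = 16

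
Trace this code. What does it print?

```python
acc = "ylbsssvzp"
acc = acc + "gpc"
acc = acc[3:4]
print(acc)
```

s

+ 'gpc' → 'ylbsssvzpgpc'
slice [3:4] → 's'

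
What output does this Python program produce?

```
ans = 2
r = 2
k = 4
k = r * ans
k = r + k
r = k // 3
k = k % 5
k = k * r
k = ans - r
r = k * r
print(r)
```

0

k = 2*2 = 4
k = 2+4 = 6
r = 6//3 = 2
k = 6%5 = 1
k = 1*2 = 2
k = 2-2 = 0
r = 0*2 = 0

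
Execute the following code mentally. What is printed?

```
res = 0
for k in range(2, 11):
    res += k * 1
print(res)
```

54

k=2: res = 0+2*1 = 2
k=3: res = 2+3*1 = 5
k=4: res = 5+4*1 = 9
k=5: res = 9+5*1 = 14
k=6: res = 14+6*1 = 20
k=7: res = 20+7*1 = 27
k=8: res = 27+8*1 = 35
k=9: res = 35+9*1 = 44
k=10: res = 44+10*1 = 54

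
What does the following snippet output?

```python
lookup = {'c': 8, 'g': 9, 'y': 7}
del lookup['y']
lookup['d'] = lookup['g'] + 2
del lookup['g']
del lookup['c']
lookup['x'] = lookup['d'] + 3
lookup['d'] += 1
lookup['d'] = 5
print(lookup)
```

del 'y' → {'c': 8, 'g': 9}
lookup['d'] = lookup['g']+2 = 11 → {'c': 8, 'g': 9, 'd': 11}
del 'g' → {'c': 8, 'd': 11}
del 'c' → {'d': 11}
lookup['x'] = lookup['d']+3 = 14 → {'d': 11, 'x': 14}
lookup['d'] = 11+1 = 12 → {'d': 12, 'x': 14}
lookup['d'] = 5 → {'d': 5, 'x': 14}

{'d': 5, 'x': 14}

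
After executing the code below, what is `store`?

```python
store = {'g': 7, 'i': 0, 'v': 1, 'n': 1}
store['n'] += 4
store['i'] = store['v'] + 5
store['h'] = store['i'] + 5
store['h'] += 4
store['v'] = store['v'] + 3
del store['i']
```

store['n'] = 1+4 = 5 → {'g': 7, 'i': 0, 'v': 1, 'n': 5}
store['i'] = store['v']+5 = 6 → {'g': 7, 'i': 6, 'v': 1, 'n': 5}
store['h'] = store['i']+5 = 11 → {'g': 7, 'i': 6, 'v': 1, 'n': 5, 'h': 11}
store['h'] = 11+4 = 15 → {'g': 7, 'i': 6, 'v': 1, 'n': 5, 'h': 15}
store['v'] = store['v']+3 = 4 → {'g': 7, 'i': 6, 'v': 4, 'n': 5, 'h': 15}
del 'i' → {'g': 7, 'v': 4, 'n': 5, 'h': 15}

{'g': 7, 'v': 4, 'n': 5, 'h': 15}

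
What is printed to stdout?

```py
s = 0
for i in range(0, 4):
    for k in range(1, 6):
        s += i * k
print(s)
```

90

i=0,k=1: s = 0+0 = 0
i=0,k=2: s = 0+0 = 0
i=0,k=3: s = 0+0 = 0
i=0,k=4: s = 0+0 = 0
i=0,k=5: s = 0+0 = 0
i=1,k=1: s = 0+1 = 1
i=1,k=2: s = 1+2 = 3
i=1,k=3: s = 3+3 = 6
i=1,k=4: s = 6+4 = 10
i=1,k=5: s = 10+5 = 15
i=2,k=1: s = 15+2 = 17
i=2,k=2: s = 17+4 = 21
i=2,k=3: s = 21+6 = 27
i=2,k=4: s = 27+8 = 35
i=2,k=5: s = 35+10 = 45
i=3,k=1: s = 45+3 = 48
i=3,k=2: s = 48+6 = 54
i=3,k=3: s = 54+9 = 63
i=3,k=4: s = 63+12 = 75
i=3,k=5: s = 75+15 = 90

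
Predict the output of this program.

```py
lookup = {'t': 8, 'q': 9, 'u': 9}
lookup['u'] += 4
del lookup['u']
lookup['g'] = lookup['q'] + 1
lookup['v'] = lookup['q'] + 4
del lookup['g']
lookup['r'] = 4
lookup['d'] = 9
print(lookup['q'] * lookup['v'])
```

117

lookup['u'] = 9+4 = 13 → {'t': 8, 'q': 9, 'u': 13}
del 'u' → {'t': 8, 'q': 9}
lookup['g'] = lookup['q']+1 = 10 → {'t': 8, 'q': 9, 'g': 10}
lookup['v'] = lookup['q']+4 = 13 → {'t': 8, 'q': 9, 'g': 10, 'v': 13}
del 'g' → {'t': 8, 'q': 9, 'v': 13}
lookup['r'] = 4 → {'t': 8, 'q': 9, 'v': 13, 'r': 4}
lookup['d'] = 9 → {'t': 8, 'q': 9, 'v': 13, 'r': 4, 'd': 9}
lookup['q']*lookup['v'] = 9*13 = 117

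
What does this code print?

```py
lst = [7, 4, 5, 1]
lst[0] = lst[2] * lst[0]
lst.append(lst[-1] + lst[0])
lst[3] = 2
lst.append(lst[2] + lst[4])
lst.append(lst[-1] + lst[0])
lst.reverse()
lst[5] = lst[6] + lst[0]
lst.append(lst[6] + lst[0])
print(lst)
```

[76, 41, 36, 2, 5, 111, 35, 111]

lst[0] = lst[2]*lst[0] = 5*7 = 35 → [35, 4, 5, 1]
append lst[-1]+lst[0] = 1+35 = 36 → [35, 4, 5, 1, 36]
lst[3] = 2 → [35, 4, 5, 2, 36]
append lst[2]+lst[4] = 5+36 = 41 → [35, 4, 5, 2, 36, 41]
append lst[-1]+lst[0] = 41+35 = 76 → [35, 4, 5, 2, 36, 41, 76]
reverse → [76, 41, 36, 2, 5, 4, 35]
lst[5] = lst[6]+lst[0] = 35+76 = 111 → [76, 41, 36, 2, 5, 111, 35]
append lst[6]+lst[0] = 35+76 = 111 → [76, 41, 36, 2, 5, 111, 35, 111]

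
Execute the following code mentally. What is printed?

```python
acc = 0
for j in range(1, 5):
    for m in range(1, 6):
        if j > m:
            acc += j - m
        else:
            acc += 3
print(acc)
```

j=1,m=1: not 1>1, acc = 0+3 = 3
j=1,m=2: not 1>2, acc = 3+3 = 6
j=1,m=3: not 1>3, acc = 6+3 = 9
j=1,m=4: not 1>4, acc = 9+3 = 12
j=1,m=5: not 1>5, acc = 12+3 = 15
j=2,m=1: 2>1, acc = 15+1 = 16
j=2,m=2: not 2>2, acc = 16+3 = 19
j=2,m=3: not 2>3, acc = 19+3 = 22
j=2,m=4: not 2>4, acc = 22+3 = 25
j=2,m=5: not 2>5, acc = 25+3 = 28
j=3,m=1: 3>1, acc = 28+2 = 30
j=3,m=2: 3>2, acc = 30+1 = 31
j=3,m=3: not 3>3, acc = 31+3 = 34
j=3,m=4: not 3>4, acc = 34+3 = 37
j=3,m=5: not 3>5, acc = 37+3 = 40
j=4,m=1: 4>1, acc = 40+3 = 43
j=4,m=2: 4>2, acc = 43+2 = 45
j=4,m=3: 4>3, acc = 45+1 = 46
j=4,m=4: not 4>4, acc = 46+3 = 49
j=4,m=5: not 4>5, acc = 49+3 = 52

52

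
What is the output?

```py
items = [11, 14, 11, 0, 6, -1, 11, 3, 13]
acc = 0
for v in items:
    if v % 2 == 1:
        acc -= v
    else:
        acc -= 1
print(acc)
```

v=11: odd, acc = 0-11 = -11
v=14: not odd, acc = (-11)-1 = -12
v=11: odd, acc = (-12)-11 = -23
v=0: not odd, acc = (-23)-1 = -24
v=6: not odd, acc = (-24)-1 = -25
v=-1: odd, acc = (-25)-(-1) = -24
v=11: odd, acc = (-24)-11 = -35
v=3: odd, acc = (-35)-3 = -38
v=13: odd, acc = (-38)-13 = -51

-51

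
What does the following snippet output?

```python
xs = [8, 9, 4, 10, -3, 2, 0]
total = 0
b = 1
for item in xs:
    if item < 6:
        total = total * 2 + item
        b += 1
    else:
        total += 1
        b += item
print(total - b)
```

item=8: not <6, total = 0+1 = 1; b=9
item=9: not <6, total = 1+1 = 2; b=18
item=4: <6, total = 2*2+4 = 8; b=19
item=10: not <6, total = 8+1 = 9; b=29
item=-3: <6, total = 9*2+(-3) = 15; b=30
item=2: <6, total = 15*2+2 = 32; b=31
item=0: <6, total = 32*2+0 = 64; b=32
total-b = 64-32 = 32

32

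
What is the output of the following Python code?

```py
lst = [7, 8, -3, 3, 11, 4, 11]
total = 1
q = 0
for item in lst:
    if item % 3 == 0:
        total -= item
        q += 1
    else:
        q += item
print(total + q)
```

item=7: not %3==0; q=7
item=8: not %3==0; q=15
item=-3: %3==0, total = 1-(-3) = 4; q=16
item=3: %3==0, total = 4-3 = 1; q=17
item=11: not %3==0; q=28
item=4: not %3==0; q=32
item=11: not %3==0; q=43
total+q = 1+43 = 44

44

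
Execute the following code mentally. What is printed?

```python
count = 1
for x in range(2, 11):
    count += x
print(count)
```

55

x=2: count = 1+2 = 3
x=3: count = 3+3 = 6
x=4: count = 6+4 = 10
x=5: count = 10+5 = 15
x=6: count = 15+6 = 21
x=7: count = 21+7 = 28
x=8: count = 28+8 = 36
x=9: count = 36+9 = 45
x=10: count = 45+10 = 55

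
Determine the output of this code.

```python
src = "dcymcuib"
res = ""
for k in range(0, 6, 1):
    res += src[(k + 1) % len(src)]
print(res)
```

cymcui

k=0: add src[1]='c' → 'c'
k=1: add src[2]='y' → 'cy'
k=2: add src[3]='m' → 'cym'
k=3: add src[4]='c' → 'cymc'
k=4: add src[5]='u' → 'cymcu'
k=5: add src[6]='i' → 'cymcui'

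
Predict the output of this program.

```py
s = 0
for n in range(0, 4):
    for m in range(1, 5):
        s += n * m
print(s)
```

60

n=0,m=1: s = 0+0 = 0
n=0,m=2: s = 0+0 = 0
n=0,m=3: s = 0+0 = 0
n=0,m=4: s = 0+0 = 0
n=1,m=1: s = 0+1 = 1
n=1,m=2: s = 1+2 = 3
n=1,m=3: s = 3+3 = 6
n=1,m=4: s = 6+4 = 10
n=2,m=1: s = 10+2 = 12
n=2,m=2: s = 12+4 = 16
n=2,m=3: s = 16+6 = 22
n=2,m=4: s = 22+8 = 30
n=3,m=1: s = 30+3 = 33
n=3,m=2: s = 33+6 = 39
n=3,m=3: s = 39+9 = 48
n=3,m=4: s = 48+12 = 60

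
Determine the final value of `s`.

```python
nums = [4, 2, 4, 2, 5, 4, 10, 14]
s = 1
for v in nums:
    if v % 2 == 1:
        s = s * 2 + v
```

7

v=4: not odd
v=2: not odd
v=4: not odd
v=2: not odd
v=5: odd, s = 1*2+5 = 7
v=4: not odd
v=10: not odd
v=14: not odd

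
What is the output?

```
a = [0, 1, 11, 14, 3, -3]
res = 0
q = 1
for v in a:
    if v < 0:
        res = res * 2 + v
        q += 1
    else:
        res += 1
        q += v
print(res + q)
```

v=0: not <0, res = 0+1 = 1; q=1
v=1: not <0, res = 1+1 = 2; q=2
v=11: not <0, res = 2+1 = 3; q=13
v=14: not <0, res = 3+1 = 4; q=27
v=3: not <0, res = 4+1 = 5; q=30
v=-3: <0, res = 5*2+(-3) = 7; q=31
res+q = 7+31 = 38

38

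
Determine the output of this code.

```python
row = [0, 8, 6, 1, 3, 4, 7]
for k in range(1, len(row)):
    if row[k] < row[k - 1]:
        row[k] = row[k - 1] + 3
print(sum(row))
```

k=1: 8>=0, unchanged → [0, 8, 6, 1, 3, 4, 7]
k=2: 6<8, row[2] = 8+3 = 11 → [0, 8, 11, 1, 3, 4, 7]
k=3: 1<11, row[3] = 11+3 = 14 → [0, 8, 11, 14, 3, 4, 7]
k=4: 3<14, row[4] = 14+3 = 17 → [0, 8, 11, 14, 17, 4, 7]
k=5: 4<17, row[5] = 17+3 = 20 → [0, 8, 11, 14, 17, 20, 7]
k=6: 7<20, row[6] = 20+3 = 23 → [0, 8, 11, 14, 17, 20, 23]
sum = 93

93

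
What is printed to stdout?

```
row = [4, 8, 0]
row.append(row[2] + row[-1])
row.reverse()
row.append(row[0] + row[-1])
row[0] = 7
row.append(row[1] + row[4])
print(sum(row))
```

append row[2]+row[-1] = 0+0 = 0 → [4, 8, 0, 0]
reverse → [0, 0, 8, 4]
append row[0]+row[-1] = 0+4 = 4 → [0, 0, 8, 4, 4]
row[0] = 7 → [7, 0, 8, 4, 4]
append row[1]+row[4] = 0+4 = 4 → [7, 0, 8, 4, 4, 4]
sum = 27

27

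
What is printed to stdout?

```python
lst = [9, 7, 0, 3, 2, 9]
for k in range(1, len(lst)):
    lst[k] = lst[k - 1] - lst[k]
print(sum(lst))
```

k=1: lst[1] = 9-7 = 2 → [9, 2, 0, 3, 2, 9]
k=2: lst[2] = 2-0 = 2 → [9, 2, 2, 3, 2, 9]
k=3: lst[3] = 2-3 = -1 → [9, 2, 2, -1, 2, 9]
k=4: lst[4] = (-1)-2 = -3 → [9, 2, 2, -1, -3, 9]
k=5: lst[5] = (-3)-9 = -12 → [9, 2, 2, -1, -3, -12]
sum = -3

-3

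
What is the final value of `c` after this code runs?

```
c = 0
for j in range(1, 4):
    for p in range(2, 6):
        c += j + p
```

66

j=1,p=2: c = 0+3 = 3
j=1,p=3: c = 3+4 = 7
j=1,p=4: c = 7+5 = 12
j=1,p=5: c = 12+6 = 18
j=2,p=2: c = 18+4 = 22
j=2,p=3: c = 22+5 = 27
j=2,p=4: c = 27+6 = 33
j=2,p=5: c = 33+7 = 40
j=3,p=2: c = 40+5 = 45
j=3,p=3: c = 45+6 = 51
j=3,p=4: c = 51+7 = 58
j=3,p=5: c = 58+8 = 66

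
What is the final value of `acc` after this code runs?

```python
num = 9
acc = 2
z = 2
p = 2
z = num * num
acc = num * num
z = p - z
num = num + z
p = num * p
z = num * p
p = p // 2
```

81

z = 9*9 = 81
acc = 9*9 = 81
z = 2-81 = -79
num = 9+(-79) = -70
p = (-70)*2 = -140
z = (-70)*(-140) = 9800
p = (-140)//2 = -70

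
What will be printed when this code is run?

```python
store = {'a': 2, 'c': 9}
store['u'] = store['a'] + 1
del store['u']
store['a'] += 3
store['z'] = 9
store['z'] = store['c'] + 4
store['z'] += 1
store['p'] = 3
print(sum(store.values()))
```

31

store['u'] = store['a']+1 = 3 → {'a': 2, 'c': 9, 'u': 3}
del 'u' → {'a': 2, 'c': 9}
store['a'] = 2+3 = 5 → {'a': 5, 'c': 9}
store['z'] = 9 → {'a': 5, 'c': 9, 'z': 9}
store['z'] = store['c']+4 = 13 → {'a': 5, 'c': 9, 'z': 13}
store['z'] = 13+1 = 14 → {'a': 5, 'c': 9, 'z': 14}
store['p'] = 3 → {'a': 5, 'c': 9, 'z': 14, 'p': 3}
sum of values = 31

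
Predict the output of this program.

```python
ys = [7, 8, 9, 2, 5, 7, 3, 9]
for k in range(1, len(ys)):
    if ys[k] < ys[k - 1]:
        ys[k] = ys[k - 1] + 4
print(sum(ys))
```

k=1: 8>=7, unchanged → [7, 8, 9, 2, 5, 7, 3, 9]
k=2: 9>=8, unchanged → [7, 8, 9, 2, 5, 7, 3, 9]
k=3: 2<9, ys[3] = 9+4 = 13 → [7, 8, 9, 13, 5, 7, 3, 9]
k=4: 5<13, ys[4] = 13+4 = 17 → [7, 8, 9, 13, 17, 7, 3, 9]
k=5: 7<17, ys[5] = 17+4 = 21 → [7, 8, 9, 13, 17, 21, 3, 9]
k=6: 3<21, ys[6] = 21+4 = 25 → [7, 8, 9, 13, 17, 21, 25, 9]
k=7: 9<25, ys[7] = 25+4 = 29 → [7, 8, 9, 13, 17, 21, 25, 29]
sum = 129

129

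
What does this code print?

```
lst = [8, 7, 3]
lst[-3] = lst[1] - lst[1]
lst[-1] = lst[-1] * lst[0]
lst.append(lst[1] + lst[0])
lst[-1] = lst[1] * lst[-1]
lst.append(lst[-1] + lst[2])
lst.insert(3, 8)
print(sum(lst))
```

113

lst[-3] = lst[1]-lst[1] = 7-7 = 0 → [0, 7, 3]
lst[-1] = lst[-1]*lst[0] = 3*0 = 0 → [0, 7, 0]
append lst[1]+lst[0] = 7+0 = 7 → [0, 7, 0, 7]
lst[-1] = lst[1]*lst[-1] = 7*7 = 49 → [0, 7, 0, 49]
append lst[-1]+lst[2] = 49+0 = 49 → [0, 7, 0, 49, 49]
insert 8 at 3 → [0, 7, 0, 8, 49, 49]
sum = 113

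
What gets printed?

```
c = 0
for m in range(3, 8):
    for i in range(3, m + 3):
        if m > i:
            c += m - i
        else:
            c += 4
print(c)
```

80

m=3,i=3: not 3>3, c = 0+4 = 4
m=3,i=4: not 3>4, c = 4+4 = 8
m=3,i=5: not 3>5, c = 8+4 = 12
m=4,i=3: 4>3, c = 12+1 = 13
m=4,i=4: not 4>4, c = 13+4 = 17
m=4,i=5: not 4>5, c = 17+4 = 21
m=4,i=6: not 4>6, c = 21+4 = 25
m=5,i=3: 5>3, c = 25+2 = 27
m=5,i=4: 5>4, c = 27+1 = 28
m=5,i=5: not 5>5, c = 28+4 = 32
m=5,i=6: not 5>6, c = 32+4 = 36
m=5,i=7: not 5>7, c = 36+4 = 40
m=6,i=3: 6>3, c = 40+3 = 43
m=6,i=4: 6>4, c = 43+2 = 45
m=6,i=5: 6>5, c = 45+1 = 46
m=6,i=6: not 6>6, c = 46+4 = 50
m=6,i=7: not 6>7, c = 50+4 = 54
m=6,i=8: not 6>8, c = 54+4 = 58
m=7,i=3: 7>3, c = 58+4 = 62
m=7,i=4: 7>4, c = 62+3 = 65
m=7,i=5: 7>5, c = 65+2 = 67
m=7,i=6: 7>6, c = 67+1 = 68
m=7,i=7: not 7>7, c = 68+4 = 72
m=7,i=8: not 7>8, c = 72+4 = 76
m=7,i=9: not 7>9, c = 76+4 = 80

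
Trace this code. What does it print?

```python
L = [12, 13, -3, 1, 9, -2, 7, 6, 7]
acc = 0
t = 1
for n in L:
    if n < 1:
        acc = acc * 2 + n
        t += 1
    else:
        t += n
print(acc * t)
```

-464

n=12: not <1; t=13
n=13: not <1; t=26
n=-3: <1, acc = 0*2+(-3) = -3; t=27
n=1: not <1; t=28
n=9: not <1; t=37
n=-2: <1, acc = (-3)*2+(-2) = -8; t=38
n=7: not <1; t=45
n=6: not <1; t=51
n=7: not <1; t=58
acc*t = (-8)*58 = -464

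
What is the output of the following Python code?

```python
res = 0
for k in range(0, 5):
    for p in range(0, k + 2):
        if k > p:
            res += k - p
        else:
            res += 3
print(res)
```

k=0,p=0: not 0>0, res = 0+3 = 3
k=0,p=1: not 0>1, res = 3+3 = 6
k=1,p=0: 1>0, res = 6+1 = 7
k=1,p=1: not 1>1, res = 7+3 = 10
k=1,p=2: not 1>2, res = 10+3 = 13
k=2,p=0: 2>0, res = 13+2 = 15
k=2,p=1: 2>1, res = 15+1 = 16
k=2,p=2: not 2>2, res = 16+3 = 19
k=2,p=3: not 2>3, res = 19+3 = 22
k=3,p=0: 3>0, res = 22+3 = 25
k=3,p=1: 3>1, res = 25+2 = 27
k=3,p=2: 3>2, res = 27+1 = 28
k=3,p=3: not 3>3, res = 28+3 = 31
k=3,p=4: not 3>4, res = 31+3 = 34
k=4,p=0: 4>0, res = 34+4 = 38
k=4,p=1: 4>1, res = 38+3 = 41
k=4,p=2: 4>2, res = 41+2 = 43
k=4,p=3: 4>3, res = 43+1 = 44
k=4,p=4: not 4>4, res = 44+3 = 47
k=4,p=5: not 4>5, res = 47+3 = 50

50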